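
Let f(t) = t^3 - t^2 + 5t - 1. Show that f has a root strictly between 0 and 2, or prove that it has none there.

f(0) = -1 and f(2) = 13, which have opposite signs.
Since f is a polynomial it is continuous on [0, 2].
By the Intermediate Value Theorem, f takes the value 0 somewhere in the open interval.

Yes, f has a root in the interval.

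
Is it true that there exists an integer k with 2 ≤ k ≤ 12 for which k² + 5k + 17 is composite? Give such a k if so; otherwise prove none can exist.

At k = 12: 12² + 5·12 + 17 = 221 = 13·17, which is composite.

k = 12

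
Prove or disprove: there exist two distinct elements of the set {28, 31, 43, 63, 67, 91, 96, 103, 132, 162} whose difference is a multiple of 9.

The pair (28, 91) works.

Both 28 and 91 leave remainder 1 on division by 9; their difference 63 = 7·9 is a multiple of 9.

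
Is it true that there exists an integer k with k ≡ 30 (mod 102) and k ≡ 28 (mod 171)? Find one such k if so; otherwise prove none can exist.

No such integer exists.

Reduce both congruences modulo 3, which divides 102 and 171: they say k ≡ 30 (mod 3) and k ≡ 28 (mod 3).
But 30 mod 3 = 0 while 28 mod 3 = 1, a contradiction.
Therefore no such k exists.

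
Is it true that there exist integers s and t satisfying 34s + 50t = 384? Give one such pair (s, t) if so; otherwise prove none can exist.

s = 1, t = 7

Since gcd(34, 50) = 2 and 384 = 2·192, Bézout's identity guarantees a solution.
Dividing through by 2 reduces the equation to 17s + 25t = 192.
Euclidean algorithm: 25 = 1·17 + 8, 17 = 2·8 + 1, 8 = 8·1 + 0.
Unwinding: 1 = 17 − 2·8 = 17 − 2·(25 − 1·17) = −2·25 + 3·17, i.e. 17·3 + 25·(-2) = 1.
Scaling by 192 gives the particular solution (s, t) = (576, -384).
The general solution is s = 576 + 25k, t = -384 − 17k; taking k = -23 gives the smaller pair s = 1, t = 7.
Check: 34·1 + 50·7 = 34 + 350 = 384. ✓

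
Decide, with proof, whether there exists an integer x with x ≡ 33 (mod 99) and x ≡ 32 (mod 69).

No, no such integer exists.

Both moduli are multiples of 3 = gcd(99, 69), so any solution would satisfy x ≡ 33 and x ≡ 32 modulo 3 simultaneously.
But 33 mod 3 = 0 while 32 mod 3 = 2, a contradiction.
So no integer satisfies both congruences.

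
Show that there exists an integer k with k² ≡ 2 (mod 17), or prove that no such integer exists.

k = 6

Take k = 6. Then 6² = 36 = 2·17 + 2, so 6² ≡ 2 (mod 17).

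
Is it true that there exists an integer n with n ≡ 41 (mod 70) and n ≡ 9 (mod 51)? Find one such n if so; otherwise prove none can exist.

n = 111

Since 70 and 51 share no common factor, CRT says the pair of congruences has a solution (unique mod 3570).
Any solution of the first congruence is n = 41 + 70t; substituting into the second, 70t ≡ 9 − 41 ≡ 19 (mod 51).
70 ≡ 19 (mod 51), so this reads 19t ≡ 19 (mod 51). To invert 19 modulo 51: 51 = 2·19 + 13, 19 = 1·13 + 6, 13 = 2·6 + 1, 6 = 6·1 + 0, and unwinding, 1 = 13 − 2·6 = 13 − 2·(19 − 1·13) = −2·19 + 3·13 = −2·19 + 3·(51 − 2·19) = 3·51 − 8·19. Thus 19⁻¹ ≡ -8 ≡ 43 (mod 51).
Multiplying by 43: t ≡ 43·19 = 817 ≡ 1 (mod 51).
Taking t = 1 gives n = 41 + 70·1 = 111.
Verify: 111 = 1·70 + 41 and 111 = 2·51 + 9. ✓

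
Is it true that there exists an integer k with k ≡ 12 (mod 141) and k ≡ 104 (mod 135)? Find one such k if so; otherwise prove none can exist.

Reduce both congruences modulo 3, which divides 141 and 135: they say k ≡ 12 (mod 3) and k ≡ 104 (mod 3).
But 12 mod 3 = 0 while 104 mod 3 = 2, a contradiction.
Hence the system has no solution.

No such integer exists.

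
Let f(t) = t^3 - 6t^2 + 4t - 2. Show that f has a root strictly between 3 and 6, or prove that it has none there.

Yes, f has a root in the interval.

f(3) = -17 and f(6) = 22, which have opposite signs.
As a polynomial, f is continuous on every closed interval.
By the Intermediate Value Theorem, f takes the value 0 somewhere in the open interval.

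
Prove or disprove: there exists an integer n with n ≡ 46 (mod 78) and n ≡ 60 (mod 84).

No, no such integer exists.

gcd(78, 84) = 6. If n ≡ 46 (mod 78) and n ≡ 60 (mod 84), then n ≡ 46 (mod 6) and n ≡ 60 (mod 6).
However 46 ≡ 4 and 60 ≡ 0 (mod 6), and 4 ≠ 0.
Therefore no such n exists.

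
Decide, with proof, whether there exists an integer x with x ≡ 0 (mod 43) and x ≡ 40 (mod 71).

Since 43 and 71 share no common factor, CRT says the pair of congruences has a solution (unique mod 3053).
Write x = 0 + 43t and require 0 + 43t ≡ 40 (mod 71), i.e. 43t ≡ 40 (mod 71).
Note 43·38 = 1634 ≡ 1 (mod 71) (as 1634 − 1 = 23·71), so 43⁻¹ ≡ 38.
Multiplying by 38: t ≡ 38·40 = 1520 ≡ 29 (mod 71).
Taking t = 29 gives x = 0 + 43·29 = 1247.
Verify: 1247 = 29·43 + 0 and 1247 = 17·71 + 40. ✓

x = 1247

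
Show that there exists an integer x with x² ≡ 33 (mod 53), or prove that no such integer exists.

There is no such integer.

53 is prime, so by Euler's criterion 33 is a square mod 53 iff 33^((53−1)/2) = 33^26 ≡ 1 (mod 53).
Squaring successively (mod 53): 33^2 = 1089 ≡ 29; 33^4 ≡ 29² = 841 ≡ 46; 33^8 ≡ 46² = 2116 ≡ 49; 33^16 ≡ 49² = 2401 ≡ 16.
Since 26 = 16 + 8 + 2, 33^26 ≡ 16 · 49 · 29; multiplying out mod 53: 16·49 = 784 ≡ 42, then 42·29 = 1218 ≡ 52. Thus 33^26 ≡ 52 ≡ −1 (mod 53).
The value −1 means 33 is a non-residue modulo 53, so x² ≡ 33 (mod 53) is impossible.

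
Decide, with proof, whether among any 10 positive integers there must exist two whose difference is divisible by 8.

There are exactly 8 possible remainders on division by 8.
Since 10 > 8, two of the 10 integers must share a residue class by the pigeonhole principle; call them a and b.
Then a ≡ b (mod 8), i.e. 8 ∣ (a − b).

True.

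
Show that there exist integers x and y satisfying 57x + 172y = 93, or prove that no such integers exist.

57 and 172 are coprime, so 57x + 172y ranges over all of ℤ.
Dividing repeatedly: 172 = 3·57 + 1, 57 = 57·1 + 0.
Back-substituting, 1 = 172 − 3·57; that is, 57·(-3) + 172·1 = 1.
Times 93: 57·(-279) + 172·93 = 93, so (-279, 93) solves it.
Adding 2·172 to x and subtracting 2·57 from y gives the tidier solution (65, -21).
Check: 57·65 + 172·(-21) = 3705 − 3612 = 93. ✓

x = 65, y = -21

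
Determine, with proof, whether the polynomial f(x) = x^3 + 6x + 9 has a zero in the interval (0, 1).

No such root exists.

Evaluate at the endpoints: f(0) = 9, f(1) = 16 — same sign (positive).
f'(x) = 3x^2 + 6 has discriminant 0² − 4·3·6 = -72 < 0, so f' has no real roots and is positive for every real x.
So f is strictly increasing; between 0 and 1 its values lie between f(0) = 9 and f(1) = 16, all positive. Therefore f has no root in (0, 1).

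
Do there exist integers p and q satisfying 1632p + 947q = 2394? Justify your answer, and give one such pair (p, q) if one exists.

p = 374, q = -642

1632 and 947 are coprime, so 1632p + 947q ranges over all of ℤ.
Euclidean algorithm: 1632 = 1·947 + 685, 947 = 1·685 + 262, 685 = 2·262 + 161, 262 = 1·161 + 101, 161 = 1·101 + 60, 101 = 1·60 + 41, 60 = 1·41 + 19, 41 = 2·19 + 3, 19 = 6·3 + 1, 3 = 3·1 + 0.
Unwinding: 1 = 19 − 6·3 = 19 − 6·(41 − 2·19) = −6·41 + 13·19 = −6·41 + 13·(60 − 1·41) = 13·60 − 19·41 = 13·60 − 19·(101 − 1·60) = −19·101 + 32·60 = −19·101 + 32·(161 − 1·101) = 32·161 − 51·101 = 32·161 − 51·(262 − 1·161) = −51·262 + 83·161 = −51·262 + 83·(685 − 2·262) = 83·685 − 217·262 = 83·685 − 217·(947 − 1·685) = −217·947 + 300·685 = −217·947 + 300·(1632 − 1·947) = 300·1632 − 517·947, i.e. 1632·300 + 947·(-517) = 1.
Scaling by 2394 gives the particular solution (p, q) = (718200, -1237698).
Subtracting 758·947 from p and adding 758·1632 to q gives the tidier solution (374, -642).
Indeed 1632·374 + 947·(-642) = 610368 − 607974 = 2394.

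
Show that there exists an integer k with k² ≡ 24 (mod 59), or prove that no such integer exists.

There is no such integer.

59 is prime, so by Euler's criterion 24 is a square mod 59 iff 24^((59−1)/2) = 24^29 ≡ 1 (mod 59).
Squaring successively (mod 59): 24^2 = 576 ≡ 45; 24^4 ≡ 45² = 2025 ≡ 19; 24^8 ≡ 19² = 361 ≡ 7; 24^16 ≡ 7² = 49 ≡ 49.
Since 29 = 16 + 8 + 4 + 1, 24^29 ≡ 49 · 7 · 19 · 24; multiplying out mod 59: 49·7 = 343 ≡ 48, then 48·19 = 912 ≡ 27, then 27·24 = 648 ≡ 58. Thus 24^29 ≡ 58 ≡ −1 (mod 59).
By Euler's criterion 24 is a quadratic non-residue mod 59: no k satisfies k² ≡ 24 (mod 59).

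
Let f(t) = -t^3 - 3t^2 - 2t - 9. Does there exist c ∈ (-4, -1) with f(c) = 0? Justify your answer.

Yes, such a c exists.

f(-4) = 15 and f(-1) = -9, which have opposite signs.
As a polynomial, f is continuous on every closed interval.
The Intermediate Value Theorem then guarantees some c ∈ (-4, -1) with f(c) = 0.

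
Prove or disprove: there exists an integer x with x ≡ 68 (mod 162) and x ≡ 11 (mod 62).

There is no such integer.

Reduce both congruences modulo 2, which divides 162 and 62: they say x ≡ 68 (mod 2) and x ≡ 11 (mod 2).
But 68 mod 2 = 0 while 11 mod 2 = 1, a contradiction.
Hence the system has no solution.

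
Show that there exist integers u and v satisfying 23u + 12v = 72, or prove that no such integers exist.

Since gcd(23, 12) = 1, every integer is an integer combination of 23 and 12.
Dividing repeatedly: 23 = 1·12 + 11, 12 = 1·11 + 1, 11 = 11·1 + 0.
Unwinding: 1 = 12 − 1·11 = 12 − (23 − 1·12) = −23 + 2·12, i.e. 23·(-1) + 12·2 = 1.
Multiplying through by 72: u = (-1)·72 = -72, v = 2·72 = 144 is a solution.
Shifting by a multiple of (12, −23) keeps it a solution: u = -72 + 6·12 = 0, v = 144 − 6·23 = 6.
Indeed 23·0 + 12·6 = 0 + 72 = 72.

u = 0, v = 6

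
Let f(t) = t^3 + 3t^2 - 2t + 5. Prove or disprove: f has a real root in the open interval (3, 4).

No such root exists.

The endpoint values f(3) = 53 and f(4) = 109 are both positive. Claim: f(t) > 0 for every t in (3, 4).
Substitute t = 3 + u, where 0 < u < 1 on the interval. Expanding, f(3 + u) = u^3 + 12u^2 + 43u + 53.
The nonzero coefficients here are all positive, so for u > 0 every term is positive (or zero), and the constant term 53 is strictly positive.
So f is strictly positive on (3, 4); no root exists in the interval.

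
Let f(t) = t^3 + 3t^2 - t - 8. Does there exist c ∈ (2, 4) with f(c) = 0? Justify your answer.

f has no root in that interval.

The endpoint values f(2) = 10 and f(4) = 100 are both positive. Claim: f(t) > 0 for every t in (2, 4).
Substitute t = 2 + u, where 0 < u < 2 on the interval. Expanding, f(2 + u) = u^3 + 9u^2 + 23u + 10.
The nonzero coefficients here are all positive, so for u > 0 every term is positive (or zero), and the constant term 10 is strictly positive.
So f is strictly positive on (2, 4); no root exists in the interval.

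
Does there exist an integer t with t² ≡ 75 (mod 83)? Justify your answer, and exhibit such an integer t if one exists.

Take t = 65. Then 65² = 4225 = 50·83 + 75, so 65² ≡ 75 (mod 83).

t = 65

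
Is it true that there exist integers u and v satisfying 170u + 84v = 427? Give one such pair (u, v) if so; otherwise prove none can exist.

gcd(170, 84) = 2, so every integer of the form 170u + 84v is a multiple of 2.
But 427 is not a multiple of 2 (it leaves remainder 1).
So the equation is unsolvable over ℤ.

No such integers exist.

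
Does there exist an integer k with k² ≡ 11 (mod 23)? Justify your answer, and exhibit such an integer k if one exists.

23 is prime, so by Euler's criterion 11 is a square mod 23 iff 11^((23−1)/2) = 11^11 ≡ 1 (mod 23).
Repeated squaring mod 23: 11^2 = 121 ≡ 6; 11^4 ≡ 6² = 36 ≡ 13; 11^8 ≡ 13² = 169 ≡ 8.
Since 11 = 8 + 2 + 1, 11^11 ≡ 8 · 6 · 11; multiplying out mod 23: 8·6 = 48 ≡ 2, then 2·11 = 22 ≡ 22. Thus 11^11 ≡ 22 ≡ −1 (mod 23).
The value −1 means 11 is a non-residue modulo 23, so k² ≡ 11 (mod 23) is impossible.

No, no such integer exists.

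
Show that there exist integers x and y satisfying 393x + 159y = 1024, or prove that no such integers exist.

No, no such integers exist.

Both 393 and 159 are divisible by gcd(393, 159) = 3, hence so is any combination 393x + 159y.
However 1024 leaves remainder 1 on division by 3.
Therefore 393x + 159y = 1024 has no solution in integers.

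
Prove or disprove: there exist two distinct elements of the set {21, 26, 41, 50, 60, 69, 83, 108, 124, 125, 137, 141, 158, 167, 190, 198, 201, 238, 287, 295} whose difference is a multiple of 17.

The pair (26, 60) works.

Both 26 and 60 leave remainder 9 on division by 17; their difference 34 = 2·17 is a multiple of 17.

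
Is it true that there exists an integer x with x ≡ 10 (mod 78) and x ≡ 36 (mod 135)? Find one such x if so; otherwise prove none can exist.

Reduce both congruences modulo 3, which divides 78 and 135: they say x ≡ 10 (mod 3) and x ≡ 36 (mod 3).
However 10 ≡ 1 and 36 ≡ 0 (mod 3), and 1 ≠ 0.
Therefore no such x exists.

No, no such integer exists.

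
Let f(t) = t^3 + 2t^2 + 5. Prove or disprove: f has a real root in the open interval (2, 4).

No such root exists.

f(2) = 21 and f(4) = 101, both positive, so a sign-change argument is unavailable; we show f keeps this sign on the whole interval.
Shift to the endpoint 2: with t = 2 + u (0 < u < 2), one computes f(2 + u) = u^3 + 8u^2 + 20u + 21.
All 4 nonzero coefficients of this polynomial in u are positive; hence for u > 0 the value is a sum of positive terms (the constant 21 among them).
Therefore f(t) > 0 throughout (2, 4), and f has no zero there.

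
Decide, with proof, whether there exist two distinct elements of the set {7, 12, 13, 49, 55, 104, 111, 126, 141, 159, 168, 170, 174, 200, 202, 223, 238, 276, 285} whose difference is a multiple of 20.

No, no such pair exists.

Residues mod 20: 7↦7, 12↦12, 13↦13, 49↦9, 55↦15, 104↦4, 111↦11, 126↦6, 141↦1, 159↦19, 168↦8, 170↦10, 174↦14, 200↦0, 202↦2, 223↦3, 238↦18, 276↦16, 285↦5.
All 19 residues are distinct, so no two elements differ by a multiple of 20.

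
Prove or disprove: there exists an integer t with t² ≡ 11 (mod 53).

Take t = 8. Then 8² = 64 = 1·53 + 11, so 8² ≡ 11 (mod 53).

t = 8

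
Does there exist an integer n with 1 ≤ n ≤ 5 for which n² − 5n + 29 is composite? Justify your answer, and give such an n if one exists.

At n = 1: 1² − 5·1 + 29 = 25 = 5·5, which is composite.

n = 1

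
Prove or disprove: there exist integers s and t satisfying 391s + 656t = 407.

s = 449, t = -267

391 and 656 are coprime, so 391s + 656t ranges over all of ℤ.
Dividing repeatedly: 656 = 1·391 + 265, 391 = 1·265 + 126, 265 = 2·126 + 13, 126 = 9·13 + 9, 13 = 1·9 + 4, 9 = 2·4 + 1, 4 = 4·1 + 0.
Unwinding: 1 = 9 − 2·4 = 9 − 2·(13 − 1·9) = −2·13 + 3·9 = −2·13 + 3·(126 − 9·13) = 3·126 − 29·13 = 3·126 − 29·(265 − 2·126) = −29·265 + 61·126 = −29·265 + 61·(391 − 1·265) = 61·391 − 90·265 = 61·391 − 90·(656 − 1·391) = −90·656 + 151·391, i.e. 391·151 + 656·(-90) = 1.
Multiplying through by 407: s = 151·407 = 61457, t = (-90)·407 = -36630 is a solution.
Shifting by a multiple of (656, −391) keeps it a solution: s = 61457 − 93·656 = 449, t = -36630 + 93·391 = -267.
Check: 391·449 + 656·(-267) = 175559 − 175152 = 407. ✓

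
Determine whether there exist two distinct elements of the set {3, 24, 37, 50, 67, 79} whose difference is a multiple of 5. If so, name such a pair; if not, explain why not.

Reduce each element mod 5: 3↦3, 24↦4, 37↦2, 50↦0, 67↦2, 79↦4. The residue 4 repeats (at 24 and 79), and 79 − 24 = 55 = 11·5.

Yes: 24 and 79.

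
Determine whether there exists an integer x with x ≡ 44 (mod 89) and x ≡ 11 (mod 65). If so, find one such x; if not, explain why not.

x = 2091

gcd(89, 65) = 1, so the Chinese Remainder Theorem guarantees exactly one residue class mod 5785 satisfying both.
Any solution of the first congruence is x = 44 + 89t; substituting into the second, 89t ≡ 11 − 44 ≡ 32 (mod 65).
89 ≡ 24 (mod 65), so this reads 24t ≡ 32 (mod 65). Note 24·19 = 456 ≡ 1 (mod 65) (as 456 − 1 = 7·65), so 24⁻¹ ≡ 19.
Therefore t ≡ 19·32 = 608 ≡ 23 (mod 65).
Taking t = 23 gives x = 44 + 89·23 = 2091.
Verify: 2091 = 23·89 + 44 and 2091 = 32·65 + 11. ✓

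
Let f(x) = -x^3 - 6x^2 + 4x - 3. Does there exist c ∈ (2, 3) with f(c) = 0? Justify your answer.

The endpoint values f(2) = -27 and f(3) = -72 are both negative. Claim: f(x) < 0 for every x in (2, 3).
Shift to the endpoint 2: with x = 2 + u (0 < u < 1), one computes f(2 + u) = -u^3 - 12u^2 - 32u - 27.
All 4 nonzero coefficients of this polynomial in u are negative; hence for u > 0 the value is a sum of negative terms (the constant -27 among them).
So f is strictly negative on (2, 3); no root exists in the interval.

No such root exists.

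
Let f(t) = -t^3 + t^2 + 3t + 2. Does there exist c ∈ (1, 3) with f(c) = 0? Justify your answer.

f(1) = 5 and f(3) = -7, which have opposite signs.
Since f is a polynomial it is continuous on [1, 3].
The Intermediate Value Theorem then guarantees some c ∈ (1, 3) with f(c) = 0.

Yes, such a c exists.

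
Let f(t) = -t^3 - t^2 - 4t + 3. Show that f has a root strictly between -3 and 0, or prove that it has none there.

Evaluate at the endpoints: f(-3) = 33, f(0) = 3 — same sign (positive).
The derivative f'(t) = -3t^2 - 2t - 4 is a quadratic with discriminant (-2)² − 4·(-3)·(-4) = -44 < 0; it never vanishes, so it is always negative (sign of the leading coefficient).
So f is strictly decreasing; between -3 and 0 its values lie between f(-3) = 33 and f(0) = 3, all positive. Therefore f has no root in (-3, 0).

No such root exists.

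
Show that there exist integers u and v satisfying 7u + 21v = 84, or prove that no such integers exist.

u = 0, v = 4

Since gcd(7, 21) = 7 and 84 = 7·12, Bézout's identity guarantees a solution.
Dividing through by 7 reduces the equation to 1u + 3v = 12.
With a unit coefficient on u, (u, v) = (12, 0) is an immediate solution.
The general solution is u = 12 + 3k, v = 0 − 1k; taking k = -4 gives the smaller pair u = 0, v = 4.
Check: 7·0 + 21·4 = 0 + 84 = 84. ✓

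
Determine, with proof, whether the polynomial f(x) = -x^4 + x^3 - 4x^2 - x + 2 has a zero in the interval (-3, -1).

No such root exists.

f(-3) = -139 and f(-1) = -3, both negative, so a sign-change argument is unavailable; we show f keeps this sign on the whole interval.
Shift to the endpoint -1: with x = -1 − u (0 < u < 2), one computes f(-1 − u) = -u^4 - 5u^3 - 13u^2 - 14u - 3.
All 5 nonzero coefficients of this polynomial in u are negative; hence for u > 0 the value is a sum of negative terms (the constant -3 among them).
So f is strictly negative on (-3, -1); no root exists in the interval.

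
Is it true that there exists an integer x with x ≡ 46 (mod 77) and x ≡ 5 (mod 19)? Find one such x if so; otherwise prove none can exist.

gcd(77, 19) = 1, so the Chinese Remainder Theorem guarantees exactly one residue class mod 1463 satisfying both.
Any solution of the first congruence is x = 46 + 77t; substituting into the second, 77t ≡ 5 − 46 ≡ 16 (mod 19).
77 ≡ 1 (mod 19), so this reads 1t ≡ 16 (mod 19). So t ≡ 16 (mod 19).
With t = 16: x = 46 + 77·16 = 1278.
Check: 1278 mod 77 = 46, 1278 mod 19 = 5. ✓

x = 1278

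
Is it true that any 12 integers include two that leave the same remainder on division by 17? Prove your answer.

Try 12 consecutive integers, 84, 85, …, 95. Their remainders mod 17 are 16, 0, 1, 2, 3, 4, 5, 6, 7, 8, 9, 10 — pairwise different, as any 12 ≤ 17 consecutive integers have distinct residues.
Hence this collection has no pair with equal remainders mod 17, disproving the claim.

No, the set {84, 85, 86, 87, 88, 89, 90, 91, 92, 93, 94, 95} is a counterexample.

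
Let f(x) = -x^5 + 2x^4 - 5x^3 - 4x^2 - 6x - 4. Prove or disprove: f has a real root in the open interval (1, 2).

The endpoint values f(1) = -18 and f(2) = -72 are both negative. Claim: f(x) < 0 for every x in (1, 2).
Substitute x = 1 + u, where 0 < u < 1 on the interval. Expanding, f(1 + u) = -u^5 - 3u^4 - 7u^3 - 17u^2 - 26u - 18.
The nonzero coefficients here are all negative, so for u > 0 every term is negative (or zero), and the constant term -18 is strictly negative.
So f is strictly negative on (1, 2); no root exists in the interval.

No.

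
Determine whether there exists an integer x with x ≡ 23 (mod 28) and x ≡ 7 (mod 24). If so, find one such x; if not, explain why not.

x = 79

gcd(28, 24) = 4. A simultaneous solution exists iff 23 ≡ 7 (mod 4); here 23 mod 4 = 3 = 7 mod 4, so it does.
Step through x = 23, 23 + 28, 23 + 2·28, …: the values 23, 51, 79 reduce mod 24 to 23, 3, 7. The value 79 hits 7.
Check: 79 mod 28 = 23, 79 mod 24 = 7. ✓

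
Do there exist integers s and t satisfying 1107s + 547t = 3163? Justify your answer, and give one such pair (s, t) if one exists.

1107 and 547 are coprime, so 1107s + 547t ranges over all of ℤ.
Run the Euclidean algorithm on 1107 and 547: 1107 = 2·547 + 13, 547 = 42·13 + 1, 13 = 13·1 + 0.
Back-substituting, 1 = 547 − 42·13 = 547 − 42·(1107 − 2·547) = −42·1107 + 85·547; that is, 1107·(-42) + 547·85 = 1.
Times 3163: 1107·(-132846) + 547·268855 = 3163, so (-132846, 268855) solves it.
Adding 243·547 to s and subtracting 243·1107 from t gives the tidier solution (75, -146).
Indeed 1107·75 + 547·(-146) = 83025 − 79862 = 3163.

s = 75, t = -146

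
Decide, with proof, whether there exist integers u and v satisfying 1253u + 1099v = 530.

There are no such integers.

Any value of 1253u + 1099v is a multiple of gcd(1253, 1099) = 7.
However 530 leaves remainder 5 on division by 7.
Hence no integers u, v satisfy the equation.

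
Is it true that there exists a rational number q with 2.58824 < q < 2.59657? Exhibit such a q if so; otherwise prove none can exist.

q = 57/22

Scale by 22: the interval becomes (56.94128, 57.12454), which contains the integer 57.
So q = 57/22 works: it is a ratio of integers, and dividing 22·2.58824 < 57 < 22·2.59657 through by 22 gives 2.58824 < 57/22 < 2.59657.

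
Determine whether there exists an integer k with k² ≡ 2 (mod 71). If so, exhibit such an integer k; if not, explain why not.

Take k = 59. Then 59² = 3481 = 49·71 + 2, so 59² ≡ 2 (mod 71).

k = 59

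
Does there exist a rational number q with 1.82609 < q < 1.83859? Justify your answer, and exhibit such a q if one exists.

q = 11/6

Scale by 6: the interval becomes (10.95654, 11.03154), which contains the integer 11.
Hence 11/6 is a rational number with 1.82609 < 11/6 < 1.83859.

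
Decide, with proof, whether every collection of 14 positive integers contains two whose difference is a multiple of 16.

Consider the 14 integers 56, 57, …, 69. They lie in distinct residue classes modulo 16, since 14 ≤ 16.
Any two of them differ by at most 13 < 16 and by at least 1, so no difference is a multiple of 16.

No; for instance {56, 57, 58, 59, 60, 61, 62, 63, 64, 65, 66, 67, 68, 69} is a counterexample.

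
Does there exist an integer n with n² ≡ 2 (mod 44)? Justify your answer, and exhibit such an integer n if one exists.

There is no such integer.

Work modulo the divisor 4 of 44. If n² ≡ 2 (mod 44) then n² ≡ 2 (mod 4).
Since (4 − n)² ≡ n² (mod 4), it suffices to square n = 0, 1, …, 2: the residues are 0, 1, 0.
The set of squares mod 4 is therefore {0, 1}, which does not contain 2.
Hence no integer n has n² ≡ 2 (mod 44).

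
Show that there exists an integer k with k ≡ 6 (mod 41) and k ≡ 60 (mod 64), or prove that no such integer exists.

k = 252

The moduli 41 and 64 are coprime, so by the Chinese Remainder Theorem a unique solution modulo 2624 exists.
Write k = 6 + 41t and require 6 + 41t ≡ 60 (mod 64), i.e. 41t ≡ 54 (mod 64).
Since 41·25 = 1025 = 16·64 + 1, the inverse of 41 mod 64 is 25.
Multiplying by 25: t ≡ 25·54 = 1350 ≡ 6 (mod 64).
With t = 6: k = 6 + 41·6 = 252.
Verify: 252 = 6·41 + 6 and 252 = 3·64 + 60. ✓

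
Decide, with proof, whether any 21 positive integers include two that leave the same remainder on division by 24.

No; for instance {93, 94, 95, 96, 97, 98, 99, 100, 101, 102, 103, 104, 105, 106, 107, 108, 109, 110, 111, 112, 113} is a counterexample.

Try 21 consecutive integers, 93, 94, …, 113. Their remainders mod 24 are 21, 22, 23, 0, 1, 2, 3, 4, 5, 6, 7, 8, 9, 10, 11, 12, 13, 14, 15, 16, 17 — pairwise different, as any 21 ≤ 24 consecutive integers have distinct residues.
Hence this collection has no pair with equal remainders mod 24, disproving the claim.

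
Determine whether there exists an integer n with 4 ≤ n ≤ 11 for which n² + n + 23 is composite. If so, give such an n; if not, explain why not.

At n = 10: 10² + 10 + 23 = 133 = 7·19, which is composite.

n = 10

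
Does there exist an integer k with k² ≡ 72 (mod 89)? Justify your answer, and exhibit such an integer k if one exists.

k = 28

k = 28 works: 28² = 784, and 784 − 72 = 712 = 8·89.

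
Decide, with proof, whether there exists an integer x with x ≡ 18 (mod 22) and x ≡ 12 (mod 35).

Since 22 and 35 share no common factor, CRT says the pair of congruences has a solution (unique mod 770).
Any solution of the first congruence is x = 18 + 22t; substituting into the second, 22t ≡ 12 − 18 ≡ 29 (mod 35).
To invert 22 modulo 35: 35 = 1·22 + 13, 22 = 1·13 + 9, 13 = 1·9 + 4, 9 = 2·4 + 1, 4 = 4·1 + 0, and unwinding, 1 = 9 − 2·4 = 9 − 2·(13 − 1·9) = −2·13 + 3·9 = −2·13 + 3·(22 − 1·13) = 3·22 − 5·13 = 3·22 − 5·(35 − 1·22) = −5·35 + 8·22. Thus 22⁻¹ ≡ 8 (mod 35).
Therefore t ≡ 8·29 = 232 ≡ 22 (mod 35).
With t = 22: x = 18 + 22·22 = 502.
Indeed 502 ≡ 18 (mod 22) and 502 ≡ 12 (mod 35).

x = 502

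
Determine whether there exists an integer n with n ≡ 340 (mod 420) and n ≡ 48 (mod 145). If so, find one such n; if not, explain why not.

gcd(420, 145) = 5. If n ≡ 340 (mod 420) and n ≡ 48 (mod 145), then n ≡ 340 (mod 5) and n ≡ 48 (mod 5).
But 340 mod 5 = 0 while 48 mod 5 = 3, a contradiction.
Hence the system has no solution.

There is no such integer.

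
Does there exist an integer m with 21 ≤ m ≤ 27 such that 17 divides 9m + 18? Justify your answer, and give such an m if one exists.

At m = 21, 9·21 + 18 = 207 ≡ 3 (mod 17), and each step in m adds 9, giving residues 3, 12, 4, 13, 5, 14, 6 for m = 21, 22, …, 27.
Since 0 is absent from this list, 17 ∤ 9m + 18 for every m with 21 ≤ m ≤ 27.

No such integer m in that range exists.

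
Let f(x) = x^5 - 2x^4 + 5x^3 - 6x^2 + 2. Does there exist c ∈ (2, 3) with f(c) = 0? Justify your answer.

f has no root in that interval.

f(2) = 18 and f(3) = 164, both positive, so a sign-change argument is unavailable; we show f keeps this sign on the whole interval.
Substitute x = 2 + u, where 0 < u < 1 on the interval. Expanding, f(2 + u) = u^5 + 8u^4 + 29u^3 + 56u^2 + 52u + 18.
All 6 nonzero coefficients of this polynomial in u are positive; hence for u > 0 the value is a sum of positive terms (the constant 18 among them).
So f is strictly positive on (2, 3); no root exists in the interval.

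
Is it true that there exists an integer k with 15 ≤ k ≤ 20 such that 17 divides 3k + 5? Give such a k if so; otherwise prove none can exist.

The values of 3k + 5 for k = 15, 16, …, 20 are 50, 53, 56, 59, 62, 65; reduced mod 17 these are 16, 2, 5, 8, 11, 14.
None is 0, so 17 never divides 3k + 5 on this range.

No such integer k in that range exists.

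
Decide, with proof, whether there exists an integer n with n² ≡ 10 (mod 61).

61 is prime, so by Euler's criterion 10 is a square mod 61 iff 10^((61−1)/2) = 10^30 ≡ 1 (mod 61).
Squaring successively (mod 61): 10^2 = 100 ≡ 39; 10^4 ≡ 39² = 1521 ≡ 57; 10^8 ≡ 57² = 3249 ≡ 16; 10^16 ≡ 16² = 256 ≡ 12.
Since 30 = 16 + 8 + 4 + 2, 10^30 ≡ 12 · 16 · 57 · 39; multiplying out mod 61: 12·16 = 192 ≡ 9, then 9·57 = 513 ≡ 25, then 25·39 = 975 ≡ 60. Thus 10^30 ≡ 60 ≡ −1 (mod 61).
The value −1 means 10 is a non-residue modulo 61, so n² ≡ 10 (mod 61) is impossible.

No such integer exists.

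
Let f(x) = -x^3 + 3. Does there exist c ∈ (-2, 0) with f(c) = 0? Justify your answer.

No.

The endpoint values f(-2) = 11 and f(0) = 3 are both positive. Claim: f(x) > 0 for every x in (-2, 0).
Shift to the endpoint 0: with x = −u (0 < u < 2), one computes f(−u) = u^3 + 3.
All 2 nonzero coefficients of this polynomial in u are positive; hence for u > 0 the value is a sum of positive terms (the constant 3 among them).
So f is strictly positive on (-2, 0); no root exists in the interval.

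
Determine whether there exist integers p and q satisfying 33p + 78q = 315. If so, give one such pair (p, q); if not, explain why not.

p = 19, q = -4

Since gcd(33, 78) = 3 and 315 = 3·105, Bézout's identity guarantees a solution.
Dividing through by 3 reduces the equation to 11p + 26q = 105.
Dividing repeatedly: 26 = 2·11 + 4, 11 = 2·4 + 3, 4 = 1·3 + 1, 3 = 3·1 + 0.
Back-substituting, 1 = 4 − 1·3 = 4 − (11 − 2·4) = −11 + 3·4 = −11 + 3·(26 − 2·11) = 3·26 − 7·11; that is, 11·(-7) + 26·3 = 1.
Scaling by 105 gives the particular solution (p, q) = (-735, 315).
The general solution is p = -735 + 26k, q = 315 − 11k; taking k = 29 gives the smaller pair p = 19, q = -4.
Indeed 33·19 + 78·(-4) = 627 − 312 = 315.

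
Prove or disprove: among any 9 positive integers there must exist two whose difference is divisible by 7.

Yes, this is always true.

There are exactly 7 possible remainders on division by 7.
Placing 9 integers into 7 classes, some class receives at least two — say a and b.
Equal remainders mean a − b ≡ 0 (mod 7), so 7 divides their difference.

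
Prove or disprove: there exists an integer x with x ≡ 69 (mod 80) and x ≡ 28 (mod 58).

There is no such integer.

gcd(80, 58) = 2. If x ≡ 69 (mod 80) and x ≡ 28 (mod 58), then x ≡ 69 (mod 2) and x ≡ 28 (mod 2).
These are incompatible: 69 − 28 = 41 is not divisible by 2.
Hence the system has no solution.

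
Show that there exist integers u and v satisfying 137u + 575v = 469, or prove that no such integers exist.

u = 37, v = -8

Since gcd(137, 575) = 1, every integer is an integer combination of 137 and 575.
Euclidean algorithm: 575 = 4·137 + 27, 137 = 5·27 + 2, 27 = 13·2 + 1, 2 = 2·1 + 0.
Back-substituting, 1 = 27 − 13·2 = 27 − 13·(137 − 5·27) = −13·137 + 66·27 = −13·137 + 66·(575 − 4·137) = 66·575 − 277·137; that is, 137·(-277) + 575·66 = 1.
Times 469: 137·(-129913) + 575·30954 = 469, so (-129913, 30954) solves it.
The general solution is u = -129913 + 575k, v = 30954 − 137k; taking k = 226 gives the smaller pair u = 37, v = -8.
Check: 137·37 + 575·(-8) = 5069 − 4600 = 469. ✓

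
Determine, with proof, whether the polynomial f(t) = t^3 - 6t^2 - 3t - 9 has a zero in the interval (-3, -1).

f has no root in that interval.

f(-3) = -81 and f(-1) = -13, both negative, so a sign-change argument is unavailable; we show f keeps this sign on the whole interval.
Substitute t = -1 − u, where 0 < u < 2 on the interval. Expanding, f(-1 − u) = -u^3 - 9u^2 - 12u - 13.
All 4 nonzero coefficients of this polynomial in u are negative; hence for u > 0 the value is a sum of negative terms (the constant -13 among them).
Therefore f(t) < 0 throughout (-3, -1), and f has no zero there.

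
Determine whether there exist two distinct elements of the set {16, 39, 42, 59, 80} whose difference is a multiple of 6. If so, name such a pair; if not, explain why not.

Residues mod 6: 16↦4, 39↦3, 42↦0, 59↦5, 80↦2.
All 5 residues are distinct, so no two elements differ by a multiple of 6.

There is no such pair.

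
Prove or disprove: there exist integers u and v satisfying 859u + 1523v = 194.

859 and 1523 are coprime, so 859u + 1523v ranges over all of ℤ.
Dividing repeatedly: 1523 = 1·859 + 664, 859 = 1·664 + 195, 664 = 3·195 + 79, 195 = 2·79 + 37, 79 = 2·37 + 5, 37 = 7·5 + 2, 5 = 2·2 + 1, 2 = 2·1 + 0.
Working back up the chain: 1 = 5 − 2·2 = 5 − 2·(37 − 7·5) = −2·37 + 15·5 = −2·37 + 15·(79 − 2·37) = 15·79 − 32·37 = 15·79 − 32·(195 − 2·79) = −32·195 + 79·79 = −32·195 + 79·(664 − 3·195) = 79·664 − 269·195 = 79·664 − 269·(859 − 1·664) = −269·859 + 348·664 = −269·859 + 348·(1523 − 1·859) = 348·1523 − 617·859. So 859·(-617) + 1523·348 = 1.
Times 194: 859·(-119698) + 1523·67512 = 194, so (-119698, 67512) solves it.
Adding 79·1523 to u and subtracting 79·859 from v gives the tidier solution (619, -349).
Indeed 859·619 + 1523·(-349) = 531721 − 531527 = 194.

u = 619, v = -349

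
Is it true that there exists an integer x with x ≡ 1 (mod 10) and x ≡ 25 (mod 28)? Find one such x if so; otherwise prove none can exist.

Here gcd(10, 28) = 2, and both 1 and 25 leave remainder 1 mod 2, so the system is consistent.
Write x = 1 + 10t. Then 10t ≡ 25 − 1 ≡ 24 (mod 28); dividing through by 2 gives 5t ≡ 12 (mod 14).
Since 5·3 = 15 = 1·14 + 1, the inverse of 5 mod 14 is 3.
Therefore t ≡ 3·12 = 36 ≡ 8 (mod 14).
Then x = 1 + 10·8 = 81.
Indeed 81 ≡ 1 (mod 10) and 81 ≡ 25 (mod 28).

x = 81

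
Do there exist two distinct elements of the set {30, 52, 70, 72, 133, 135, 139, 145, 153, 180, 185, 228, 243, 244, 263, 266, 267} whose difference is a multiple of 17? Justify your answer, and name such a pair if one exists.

Reduce each element modulo 17: 30↦13, 52↦1, 70↦2, 72↦4, 133↦14, 135↦16, 139↦3, 145↦9, 153↦0, 180↦10, 185↦15, 228↦7, 243↦5, 244↦6, 263↦8, 266↦11, 267↦12.
These 17 residues are pairwise different, hence no difference of two elements is divisible by 17.

No such pair exists.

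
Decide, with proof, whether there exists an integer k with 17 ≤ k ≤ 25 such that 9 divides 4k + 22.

k = 17 works, since 4·17 + 22 = 90 = 10·9.

k = 17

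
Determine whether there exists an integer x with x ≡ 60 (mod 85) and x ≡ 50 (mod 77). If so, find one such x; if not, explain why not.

x = 1590

gcd(85, 77) = 1, so the Chinese Remainder Theorem guarantees exactly one residue class mod 6545 satisfying both.
Write x = 60 + 85t and require 60 + 85t ≡ 50 (mod 77), i.e. 85t ≡ 67 (mod 77).
85 ≡ 8 (mod 77), so this reads 8t ≡ 67 (mod 77). Note 8·29 = 232 ≡ 1 (mod 77) (as 232 − 1 = 3·77), so 8⁻¹ ≡ 29.
Therefore t ≡ 29·67 = 1943 ≡ 18 (mod 77).
Taking t = 18 gives x = 60 + 85·18 = 1590.
Check: 1590 mod 85 = 60, 1590 mod 77 = 50. ✓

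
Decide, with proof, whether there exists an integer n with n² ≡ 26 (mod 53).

No, no such integer exists.

53 is prime, so by Euler's criterion 26 is a square mod 53 iff 26^((53−1)/2) = 26^26 ≡ 1 (mod 53).
Repeated squaring mod 53: 26^2 = 676 ≡ 40; 26^4 ≡ 40² = 1600 ≡ 10; 26^8 ≡ 10² = 100 ≡ 47; 26^16 ≡ 47² = 2209 ≡ 36.
Since 26 = 16 + 8 + 2, 26^26 ≡ 36 · 47 · 40; multiplying out mod 53: 36·47 = 1692 ≡ 49, then 49·40 = 1960 ≡ 52. Thus 26^26 ≡ 52 ≡ −1 (mod 53).
By Euler's criterion 26 is a quadratic non-residue mod 53: no n satisfies n² ≡ 26 (mod 53).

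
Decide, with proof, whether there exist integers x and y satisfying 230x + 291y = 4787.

230 and 291 are coprime, so 230x + 291y ranges over all of ℤ.
Run the Euclidean algorithm on 291 and 230: 291 = 1·230 + 61, 230 = 3·61 + 47, 61 = 1·47 + 14, 47 = 3·14 + 5, 14 = 2·5 + 4, 5 = 1·4 + 1, 4 = 4·1 + 0.
Unwinding: 1 = 5 − 1·4 = 5 − (14 − 2·5) = −14 + 3·5 = −14 + 3·(47 − 3·14) = 3·47 − 10·14 = 3·47 − 10·(61 − 1·47) = −10·61 + 13·47 = −10·61 + 13·(230 − 3·61) = 13·230 − 49·61 = 13·230 − 49·(291 − 1·230) = −49·291 + 62·230, i.e. 230·62 + 291·(-49) = 1.
Times 4787: 230·296794 + 291·(-234563) = 4787, so (296794, -234563) solves it.
The general solution is x = 296794 + 291k, y = -234563 − 230k; taking k = -1019 gives the smaller pair x = 265, y = -193.
Indeed 230·265 + 291·(-193) = 60950 − 56163 = 4787.

x = 265, y = -193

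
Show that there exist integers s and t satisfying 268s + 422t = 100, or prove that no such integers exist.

Every value of 268s + 422t is a multiple of gcd(268, 422) = 2; since 2 ∣ 100, solutions exist.
Dividing through by 2 reduces the equation to 134s + 211t = 50.
Euclidean algorithm: 211 = 1·134 + 77, 134 = 1·77 + 57, 77 = 1·57 + 20, 57 = 2·20 + 17, 20 = 1·17 + 3, 17 = 5·3 + 2, 3 = 1·2 + 1, 2 = 2·1 + 0.
Back-substituting, 1 = 3 − 1·2 = 3 − (17 − 5·3) = −17 + 6·3 = −17 + 6·(20 − 1·17) = 6·20 − 7·17 = 6·20 − 7·(57 − 2·20) = −7·57 + 20·20 = −7·57 + 20·(77 − 1·57) = 20·77 − 27·57 = 20·77 − 27·(134 − 1·77) = −27·134 + 47·77 = −27·134 + 47·(211 − 1·134) = 47·211 − 74·134; that is, 134·(-74) + 211·47 = 1.
Scaling by 50 gives the particular solution (s, t) = (-3700, 2350).
Shifting by a multiple of (211, −134) keeps it a solution: s = -3700 + 18·211 = 98, t = 2350 − 18·134 = -62.
Check: 268·98 + 422·(-62) = 26264 − 26164 = 100. ✓

s = 98, t = -62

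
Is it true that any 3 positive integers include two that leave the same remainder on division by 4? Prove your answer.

No; for instance {7, 8, 9} is a counterexample.

Take the 3 consecutive integers 7, 8, 9: their residues mod 4 are all distinct because 3 ≤ 4.
So no two of them leave the same remainder on division by 4; the claim fails for this set.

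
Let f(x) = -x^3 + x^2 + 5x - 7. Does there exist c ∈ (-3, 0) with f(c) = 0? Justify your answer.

f(-3) = 14 and f(0) = -7, which have opposite signs.
As a polynomial, f is continuous on every closed interval.
By the Intermediate Value Theorem f must vanish at some point of (-3, 0).

Such a root exists.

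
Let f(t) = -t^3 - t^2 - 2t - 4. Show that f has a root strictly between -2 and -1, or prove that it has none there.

Such a root exists.

f(-2) = 4 and f(-1) = -2, which have opposite signs.
As a polynomial, f is continuous on every closed interval.
By the Intermediate Value Theorem, f takes the value 0 somewhere in the open interval.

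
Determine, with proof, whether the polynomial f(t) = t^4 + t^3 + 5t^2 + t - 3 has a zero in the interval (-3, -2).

The endpoint values f(-3) = 93 and f(-2) = 23 are both positive. Claim: f(t) > 0 for every t in (-3, -2).
Shift to the endpoint -2: with t = -2 − u (0 < u < 1), one computes f(-2 − u) = u^4 + 7u^3 + 23u^2 + 39u + 23.
All 5 nonzero coefficients of this polynomial in u are positive; hence for u > 0 the value is a sum of positive terms (the constant 23 among them).
Therefore f(t) > 0 throughout (-3, -2), and f has no zero there.

No such root exists.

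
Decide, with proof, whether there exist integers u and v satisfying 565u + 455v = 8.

No, no such integers exist.

Any value of 565u + 455v is a multiple of gcd(565, 455) = 5.
But 8 is not a multiple of 5 (it leaves remainder 3).
Hence no integers u, v satisfy the equation.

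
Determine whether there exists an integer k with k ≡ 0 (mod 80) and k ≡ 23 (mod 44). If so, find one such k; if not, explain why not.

Both moduli are multiples of 4 = gcd(80, 44), so any solution would satisfy k ≡ 0 and k ≡ 23 modulo 4 simultaneously.
But 0 mod 4 = 0 while 23 mod 4 = 3, a contradiction.
Therefore no such k exists.

No, no such integer exists.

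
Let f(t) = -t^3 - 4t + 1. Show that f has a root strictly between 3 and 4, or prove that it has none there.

No.

f(3) = -38 and f(4) = -79, both negative.
The derivative f'(t) = -3t^2 - 4 is a quadratic with discriminant 0² − 4·(-3)·(-4) = -48 < 0; it never vanishes, so it is always negative (sign of the leading coefficient).
So f is strictly decreasing; between 3 and 4 its values lie between f(3) = -38 and f(4) = -79, all negative. Therefore f has no root in (3, 4).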